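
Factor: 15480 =2^3*3^2* 5^1*43^1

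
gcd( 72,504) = 72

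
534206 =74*7219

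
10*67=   670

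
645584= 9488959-8843375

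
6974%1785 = 1619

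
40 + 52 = 92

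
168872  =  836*202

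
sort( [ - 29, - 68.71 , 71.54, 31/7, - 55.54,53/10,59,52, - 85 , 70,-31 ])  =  [- 85, - 68.71, - 55.54, - 31 , - 29,31/7, 53/10, 52,59  ,  70,71.54 ]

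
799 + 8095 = 8894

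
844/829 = 844/829=1.02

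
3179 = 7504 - 4325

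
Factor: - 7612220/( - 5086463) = 2^2*5^1* 7^1*11^1 * 53^(-1)*4943^1* 95971^(  -  1)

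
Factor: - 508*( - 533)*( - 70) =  - 18953480 = - 2^3*5^1*7^1*13^1 * 41^1*127^1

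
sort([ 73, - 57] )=[-57,73 ] 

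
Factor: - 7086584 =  - 2^3*885823^1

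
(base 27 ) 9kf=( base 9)10676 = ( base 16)1bcc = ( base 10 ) 7116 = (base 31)7ch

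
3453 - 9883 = -6430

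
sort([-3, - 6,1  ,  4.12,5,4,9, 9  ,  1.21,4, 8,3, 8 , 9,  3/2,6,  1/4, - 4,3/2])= [ - 6, - 4, - 3, 1/4 , 1,1.21,3/2,3/2,3,4, 4,4.12,5,6,8,  8,9,9,9 ] 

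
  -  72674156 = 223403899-296078055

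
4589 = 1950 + 2639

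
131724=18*7318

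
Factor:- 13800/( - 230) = 2^2 * 3^1*5^1 =60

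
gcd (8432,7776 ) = 16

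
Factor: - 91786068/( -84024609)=2^2 *3^2*11^1*1889^( - 1)*14827^(  -  1)*77261^1 = 30595356/28008203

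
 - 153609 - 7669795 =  - 7823404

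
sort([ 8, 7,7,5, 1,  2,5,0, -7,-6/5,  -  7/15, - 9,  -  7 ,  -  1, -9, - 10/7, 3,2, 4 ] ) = [ - 9, - 9, - 7,-7,  -  10/7 ,  -  6/5,-1, - 7/15,0, 1,2 , 2, 3, 4, 5, 5,7,7,8 ]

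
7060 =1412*5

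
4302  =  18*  239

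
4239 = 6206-1967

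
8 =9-1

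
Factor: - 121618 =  - 2^1*7^2*17^1*  73^1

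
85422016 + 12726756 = 98148772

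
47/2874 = 47/2874 = 0.02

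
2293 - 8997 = -6704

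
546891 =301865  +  245026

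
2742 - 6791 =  - 4049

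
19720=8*2465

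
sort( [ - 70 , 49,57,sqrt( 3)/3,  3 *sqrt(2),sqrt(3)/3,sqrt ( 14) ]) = [-70,sqrt(3)/3,sqrt(3) /3,sqrt(14),3 * sqrt( 2),49, 57]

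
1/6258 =1/6258 = 0.00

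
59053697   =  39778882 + 19274815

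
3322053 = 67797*49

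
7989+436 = 8425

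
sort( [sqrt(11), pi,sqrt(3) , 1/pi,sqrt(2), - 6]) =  [ - 6, 1/pi,sqrt ( 2),sqrt( 3 ), pi, sqrt(11)]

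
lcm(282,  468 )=21996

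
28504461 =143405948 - 114901487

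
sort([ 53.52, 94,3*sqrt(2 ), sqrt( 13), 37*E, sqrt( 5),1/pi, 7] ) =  [ 1/pi, sqrt( 5 ),  sqrt( 13), 3*sqrt ( 2), 7,53.52,94, 37*E ]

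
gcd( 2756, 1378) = 1378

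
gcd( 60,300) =60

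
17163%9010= 8153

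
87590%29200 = 29190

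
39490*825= 32579250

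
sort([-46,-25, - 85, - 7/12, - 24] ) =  [ - 85, - 46 ,-25, - 24, - 7/12]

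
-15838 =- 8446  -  7392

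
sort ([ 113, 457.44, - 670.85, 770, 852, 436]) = [ - 670.85,113, 436 , 457.44, 770, 852]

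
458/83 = 458/83 = 5.52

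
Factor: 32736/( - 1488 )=-22 = - 2^1 * 11^1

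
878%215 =18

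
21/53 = 21/53 = 0.40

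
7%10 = 7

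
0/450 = 0=   0.00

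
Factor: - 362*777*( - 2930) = 824132820 = 2^2 * 3^1 * 5^1*7^1*37^1 * 181^1 * 293^1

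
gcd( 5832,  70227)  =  243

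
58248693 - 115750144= -57501451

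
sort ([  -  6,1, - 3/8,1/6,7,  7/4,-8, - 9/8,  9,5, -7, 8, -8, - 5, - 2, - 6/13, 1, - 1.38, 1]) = [ -8, - 8,-7, - 6,- 5, - 2,  -  1.38,  -  9/8, - 6/13, -3/8, 1/6, 1, 1, 1 , 7/4,  5, 7,8, 9]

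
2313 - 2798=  - 485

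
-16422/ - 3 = 5474 + 0/1 = 5474.00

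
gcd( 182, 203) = 7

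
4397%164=133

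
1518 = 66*23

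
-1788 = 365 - 2153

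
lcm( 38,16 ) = 304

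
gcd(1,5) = 1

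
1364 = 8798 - 7434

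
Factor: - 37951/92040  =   - 2^(-3)*3^ ( - 1)*5^ ( - 1 )* 13^( - 1 )*59^( - 1)*37951^1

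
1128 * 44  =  49632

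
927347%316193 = 294961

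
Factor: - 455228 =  - 2^2*73^1 * 1559^1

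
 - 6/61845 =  - 1  +  20613/20615 = - 0.00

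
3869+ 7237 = 11106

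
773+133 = 906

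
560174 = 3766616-3206442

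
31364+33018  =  64382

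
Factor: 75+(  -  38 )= 37 = 37^1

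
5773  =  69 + 5704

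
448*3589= 1607872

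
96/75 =32/25 = 1.28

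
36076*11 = 396836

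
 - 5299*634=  - 3359566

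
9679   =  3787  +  5892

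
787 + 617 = 1404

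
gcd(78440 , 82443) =1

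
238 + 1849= 2087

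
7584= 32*237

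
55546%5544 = 106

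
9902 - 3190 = 6712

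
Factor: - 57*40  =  -2280 = - 2^3*3^1*  5^1* 19^1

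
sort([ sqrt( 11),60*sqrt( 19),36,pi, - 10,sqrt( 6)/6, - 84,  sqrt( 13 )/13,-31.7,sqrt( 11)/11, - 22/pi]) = [ - 84, -31.7, - 10, - 22/pi,  sqrt (13 ) /13,sqrt( 11)/11, sqrt(6)/6,pi, sqrt( 11), 36,60*sqrt( 19 )]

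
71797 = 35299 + 36498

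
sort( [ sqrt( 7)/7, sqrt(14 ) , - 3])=[ - 3 , sqrt (7)/7, sqrt( 14)]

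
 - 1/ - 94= 1/94 = 0.01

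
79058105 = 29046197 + 50011908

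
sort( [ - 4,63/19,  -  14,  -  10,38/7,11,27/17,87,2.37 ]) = [ - 14,- 10,-4,27/17  ,  2.37,63/19,38/7,  11, 87 ] 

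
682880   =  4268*160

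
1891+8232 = 10123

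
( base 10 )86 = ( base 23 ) 3H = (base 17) 51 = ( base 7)152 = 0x56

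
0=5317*0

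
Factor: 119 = 7^1*17^1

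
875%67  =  4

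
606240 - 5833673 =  - 5227433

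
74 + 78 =152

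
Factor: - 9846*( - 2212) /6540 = 2^1 * 3^1*5^( - 1 )*7^1*79^1 *109^(-1)*547^1 = 1814946/545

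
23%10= 3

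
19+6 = 25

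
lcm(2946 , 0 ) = 0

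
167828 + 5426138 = 5593966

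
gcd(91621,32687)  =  1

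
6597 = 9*733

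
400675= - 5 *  ( - 80135 )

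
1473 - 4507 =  - 3034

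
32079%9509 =3552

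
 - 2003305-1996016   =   - 3999321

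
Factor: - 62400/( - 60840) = 2^3*3^( - 1 )*5^1*  13^( - 1)  =  40/39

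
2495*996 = 2485020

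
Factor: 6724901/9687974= 2^( - 1 )*23^1*47^1*103^( - 1)*131^( - 1)*359^( - 1) * 6221^1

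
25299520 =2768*9140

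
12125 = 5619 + 6506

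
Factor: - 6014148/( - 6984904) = 1503537/1746226= 2^( - 1 )*3^1*7^1*71597^1*873113^ ( - 1 ) 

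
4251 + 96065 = 100316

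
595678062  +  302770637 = 898448699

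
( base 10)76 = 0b1001100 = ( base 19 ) 40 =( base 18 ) 44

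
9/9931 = 9/9931 = 0.00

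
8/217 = 8/217= 0.04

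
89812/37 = 2427+13/37 = 2427.35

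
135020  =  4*33755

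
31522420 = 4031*7820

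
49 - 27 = 22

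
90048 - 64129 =25919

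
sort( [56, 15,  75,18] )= [15,  18,56 , 75]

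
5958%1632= 1062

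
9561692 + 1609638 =11171330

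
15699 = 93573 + -77874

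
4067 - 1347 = 2720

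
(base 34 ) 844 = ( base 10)9388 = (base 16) 24ac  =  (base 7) 36241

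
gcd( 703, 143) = 1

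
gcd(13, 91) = 13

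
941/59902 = 941/59902=   0.02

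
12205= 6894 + 5311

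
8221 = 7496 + 725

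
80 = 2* 40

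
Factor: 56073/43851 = 18691/14617=47^ ( - 1 )*311^( - 1)*18691^1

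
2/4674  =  1/2337 = 0.00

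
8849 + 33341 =42190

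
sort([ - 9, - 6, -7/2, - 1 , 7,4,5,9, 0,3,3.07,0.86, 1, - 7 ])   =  [ - 9, - 7 , - 6, - 7/2 , - 1, 0, 0.86,  1, 3,3.07,4,5,7,9 ] 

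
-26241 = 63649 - 89890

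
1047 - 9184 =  - 8137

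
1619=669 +950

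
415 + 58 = 473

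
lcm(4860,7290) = 14580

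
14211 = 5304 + 8907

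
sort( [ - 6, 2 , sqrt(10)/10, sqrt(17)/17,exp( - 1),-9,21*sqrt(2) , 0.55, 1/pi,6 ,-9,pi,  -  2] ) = [ - 9 , -9, - 6, - 2,sqrt(17 )/17,  sqrt ( 10)/10,  1/pi,exp(-1), 0.55, 2,pi , 6,21*sqrt(2)]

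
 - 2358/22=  - 108+9/11 = -107.18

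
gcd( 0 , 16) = 16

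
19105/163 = 117 + 34/163 =117.21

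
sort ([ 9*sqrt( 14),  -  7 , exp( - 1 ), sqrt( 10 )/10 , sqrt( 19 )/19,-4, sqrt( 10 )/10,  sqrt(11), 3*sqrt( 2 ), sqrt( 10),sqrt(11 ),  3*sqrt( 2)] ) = [ - 7, - 4 , sqrt ( 19)/19, sqrt( 10 )/10, sqrt( 10 ) /10 , exp( - 1 ),sqrt ( 10 ), sqrt ( 11), sqrt(11 ), 3 * sqrt(2 ), 3*sqrt( 2), 9 *sqrt(14)]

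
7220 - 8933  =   - 1713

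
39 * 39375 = 1535625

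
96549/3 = 32183  =  32183.00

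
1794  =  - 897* (- 2 ) 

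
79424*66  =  5241984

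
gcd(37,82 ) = 1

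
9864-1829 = 8035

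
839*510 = 427890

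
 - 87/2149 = -87/2149 = - 0.04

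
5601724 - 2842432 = 2759292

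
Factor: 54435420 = 2^2*3^2*5^1*  13^1 * 43^1 *541^1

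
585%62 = 27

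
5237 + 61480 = 66717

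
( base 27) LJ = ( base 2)1001001010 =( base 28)KQ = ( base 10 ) 586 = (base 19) 1BG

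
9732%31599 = 9732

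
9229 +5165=14394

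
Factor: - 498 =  - 2^1*3^1* 83^1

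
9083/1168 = 7+ 907/1168 = 7.78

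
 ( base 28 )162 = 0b1110111010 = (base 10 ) 954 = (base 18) 2H0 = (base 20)27E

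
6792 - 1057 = 5735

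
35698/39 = 2746/3  =  915.33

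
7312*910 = 6653920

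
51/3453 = 17/1151 = 0.01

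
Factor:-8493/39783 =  - 19^1*89^( -1)  =  -19/89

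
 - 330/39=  -9 + 7/13  =  - 8.46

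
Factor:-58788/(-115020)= 23/45= 3^(-2)*5^(  -  1)*23^1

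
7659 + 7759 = 15418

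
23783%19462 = 4321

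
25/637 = 25/637=0.04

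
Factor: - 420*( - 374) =157080 = 2^3*3^1*5^1*7^1*11^1 * 17^1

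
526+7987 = 8513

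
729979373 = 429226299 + 300753074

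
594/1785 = 198/595 = 0.33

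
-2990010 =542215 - 3532225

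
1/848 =1/848 = 0.00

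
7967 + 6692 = 14659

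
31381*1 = 31381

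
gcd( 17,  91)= 1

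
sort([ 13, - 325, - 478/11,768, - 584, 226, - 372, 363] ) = [ - 584, - 372,-325,-478/11 , 13, 226 , 363,768] 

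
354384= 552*642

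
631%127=123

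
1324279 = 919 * 1441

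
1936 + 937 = 2873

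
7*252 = 1764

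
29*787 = 22823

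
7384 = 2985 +4399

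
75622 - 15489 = 60133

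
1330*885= 1177050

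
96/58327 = 96/58327= 0.00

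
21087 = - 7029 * ( - 3 )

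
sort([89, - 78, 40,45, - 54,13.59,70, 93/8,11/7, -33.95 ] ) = [- 78, - 54 , - 33.95, 11/7,93/8,13.59, 40,45,70, 89]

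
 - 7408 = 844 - 8252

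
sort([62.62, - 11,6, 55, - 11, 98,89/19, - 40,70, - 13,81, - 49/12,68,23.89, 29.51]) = [ - 40, - 13, - 11, - 11, - 49/12,89/19, 6,23.89,  29.51,55,62.62,  68, 70,81 , 98]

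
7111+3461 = 10572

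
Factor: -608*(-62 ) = 2^6*19^1*31^1=37696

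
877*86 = 75422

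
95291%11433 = 3827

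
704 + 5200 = 5904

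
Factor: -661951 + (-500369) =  - 2^4*3^1*  5^1 * 29^1 * 167^1 = -1162320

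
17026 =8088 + 8938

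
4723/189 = 24 + 187/189 = 24.99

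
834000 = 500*1668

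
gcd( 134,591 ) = 1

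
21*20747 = 435687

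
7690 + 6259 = 13949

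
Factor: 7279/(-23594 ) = -2^( - 1 ) * 29^1 * 47^( - 1)   =  - 29/94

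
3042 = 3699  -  657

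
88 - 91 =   -  3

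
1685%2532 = 1685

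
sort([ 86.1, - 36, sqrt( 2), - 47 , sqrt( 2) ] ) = [ - 47,  -  36,  sqrt(2 ), sqrt( 2),86.1] 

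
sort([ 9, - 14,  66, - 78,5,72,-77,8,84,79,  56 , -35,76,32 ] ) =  [ - 78,-77, - 35, - 14,5, 8, 9,32, 56,66, 72,  76,79,84]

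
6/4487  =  6/4487 = 0.00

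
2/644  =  1/322 = 0.00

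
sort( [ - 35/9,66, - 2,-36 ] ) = [ - 36,  -  35/9,-2, 66 ]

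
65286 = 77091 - 11805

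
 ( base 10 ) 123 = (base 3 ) 11120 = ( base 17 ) 74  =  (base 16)7B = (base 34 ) 3l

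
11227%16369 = 11227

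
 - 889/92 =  - 889/92  =  - 9.66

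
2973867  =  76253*39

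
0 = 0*8807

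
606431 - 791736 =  - 185305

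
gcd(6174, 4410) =882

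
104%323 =104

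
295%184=111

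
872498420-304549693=567948727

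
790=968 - 178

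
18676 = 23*812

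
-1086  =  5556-6642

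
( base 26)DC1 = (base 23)H4G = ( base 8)21615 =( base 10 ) 9101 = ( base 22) IHF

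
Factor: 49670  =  2^1 * 5^1*4967^1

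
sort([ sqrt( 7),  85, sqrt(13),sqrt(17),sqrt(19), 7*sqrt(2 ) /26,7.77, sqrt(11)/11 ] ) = [sqrt(11 ) /11, 7 *sqrt( 2)/26,sqrt(7),sqrt( 13), sqrt(17 ), sqrt( 19), 7.77,85 ]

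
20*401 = 8020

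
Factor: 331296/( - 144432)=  - 2^1* 3^( - 1 ) * 7^1*29^1*59^( - 1)= - 406/177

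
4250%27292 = 4250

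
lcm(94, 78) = 3666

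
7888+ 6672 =14560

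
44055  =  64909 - 20854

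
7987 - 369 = 7618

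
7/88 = 7/88 =0.08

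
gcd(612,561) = 51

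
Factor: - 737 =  - 11^1  *  67^1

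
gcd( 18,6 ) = 6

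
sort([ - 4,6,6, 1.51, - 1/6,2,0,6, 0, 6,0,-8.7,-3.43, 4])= [ - 8.7, - 4, - 3.43,  -  1/6,0, 0,  0,1.51,2,4, 6,6,6,6]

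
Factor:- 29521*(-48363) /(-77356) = - 1427724123/77356=- 2^(-2)*3^1*7^3*47^1*53^1*83^( - 1)*233^( - 1)*557^1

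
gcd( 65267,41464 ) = 1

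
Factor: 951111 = 3^2*7^1*31^1 * 487^1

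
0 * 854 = 0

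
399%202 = 197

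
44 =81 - 37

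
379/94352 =379/94352 = 0.00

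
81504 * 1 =81504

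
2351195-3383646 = -1032451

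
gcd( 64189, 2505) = 1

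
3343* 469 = 1567867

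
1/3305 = 1/3305 = 0.00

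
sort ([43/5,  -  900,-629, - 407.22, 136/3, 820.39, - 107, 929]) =[ -900,-629, - 407.22, - 107, 43/5, 136/3, 820.39,929 ] 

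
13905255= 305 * 45591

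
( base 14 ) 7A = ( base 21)53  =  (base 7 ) 213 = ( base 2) 1101100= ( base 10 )108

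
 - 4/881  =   - 4/881 = - 0.00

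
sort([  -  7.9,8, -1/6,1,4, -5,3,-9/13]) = [-7.9 , -5, - 9/13, - 1/6, 1,3,4, 8]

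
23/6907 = 23/6907 = 0.00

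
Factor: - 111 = -3^1*37^1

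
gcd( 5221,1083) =1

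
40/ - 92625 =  - 8/18525 = - 0.00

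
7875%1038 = 609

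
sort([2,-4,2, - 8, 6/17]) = [-8, - 4,6/17,2, 2 ] 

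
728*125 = 91000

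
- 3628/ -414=8+158/207 = 8.76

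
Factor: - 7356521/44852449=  - 59^(-1 )*760211^(-1 )*7356521^1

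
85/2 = 85/2= 42.50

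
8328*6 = 49968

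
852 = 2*426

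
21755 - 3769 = 17986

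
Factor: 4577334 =2^1 * 3^1*127^1*6007^1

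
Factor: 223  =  223^1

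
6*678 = 4068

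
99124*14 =1387736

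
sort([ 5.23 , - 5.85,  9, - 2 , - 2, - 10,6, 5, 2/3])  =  [ - 10, - 5.85, - 2, - 2,2/3,5, 5.23, 6,9 ]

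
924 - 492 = 432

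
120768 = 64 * 1887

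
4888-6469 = -1581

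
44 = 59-15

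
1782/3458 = 891/1729 = 0.52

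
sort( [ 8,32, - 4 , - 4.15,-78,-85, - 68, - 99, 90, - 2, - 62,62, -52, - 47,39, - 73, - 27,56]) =[-99, - 85, - 78, - 73 ,- 68,-62, - 52, - 47, - 27,-4.15,-4, - 2,8,32,39,56,62,90 ] 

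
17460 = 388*45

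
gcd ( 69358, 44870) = 2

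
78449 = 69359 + 9090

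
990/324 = 55/18 = 3.06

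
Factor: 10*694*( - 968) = -2^5*5^1*11^2*347^1   =  - 6717920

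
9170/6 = 4585/3 =1528.33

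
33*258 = 8514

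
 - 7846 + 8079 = 233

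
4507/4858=4507/4858 = 0.93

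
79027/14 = 5644  +  11/14 = 5644.79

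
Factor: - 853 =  - 853^1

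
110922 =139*798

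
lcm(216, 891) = 7128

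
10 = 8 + 2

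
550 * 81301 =44715550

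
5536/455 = 12  +  76/455 = 12.17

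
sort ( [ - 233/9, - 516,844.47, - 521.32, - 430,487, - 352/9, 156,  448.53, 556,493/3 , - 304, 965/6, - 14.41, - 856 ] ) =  [ - 856, - 521.32,  -  516, - 430, - 304 , - 352/9, - 233/9, - 14.41,156,965/6, 493/3,448.53,  487,556 , 844.47] 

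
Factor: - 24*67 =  - 2^3*3^1*67^1 = - 1608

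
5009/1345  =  3 + 974/1345 = 3.72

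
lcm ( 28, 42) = 84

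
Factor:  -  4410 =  - 2^1*3^2*5^1*7^2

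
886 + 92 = 978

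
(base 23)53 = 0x76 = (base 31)3p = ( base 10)118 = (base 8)166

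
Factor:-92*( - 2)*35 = 6440 = 2^3*5^1*7^1 * 23^1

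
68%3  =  2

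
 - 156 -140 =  - 296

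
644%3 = 2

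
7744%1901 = 140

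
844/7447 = 844/7447 = 0.11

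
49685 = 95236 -45551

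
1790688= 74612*24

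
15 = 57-42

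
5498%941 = 793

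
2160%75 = 60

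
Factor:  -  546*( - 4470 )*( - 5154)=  - 2^3 * 3^3*5^1 *7^1*13^1*149^1 * 859^1 = - 12578955480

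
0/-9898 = 0/1 = - 0.00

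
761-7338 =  - 6577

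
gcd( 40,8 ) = 8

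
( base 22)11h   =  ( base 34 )FD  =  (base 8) 1013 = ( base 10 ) 523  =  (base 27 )JA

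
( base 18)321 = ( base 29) 15N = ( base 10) 1009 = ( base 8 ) 1761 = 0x3f1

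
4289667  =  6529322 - 2239655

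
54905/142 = 386+93/142 = 386.65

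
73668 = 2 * 36834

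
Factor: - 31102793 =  - 31102793^1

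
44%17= 10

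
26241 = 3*8747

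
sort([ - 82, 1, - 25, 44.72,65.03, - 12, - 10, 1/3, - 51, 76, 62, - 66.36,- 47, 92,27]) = [ - 82, - 66.36, - 51, -47, - 25, - 12,-10,1/3,1,27,44.72,62,65.03,76, 92]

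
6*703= 4218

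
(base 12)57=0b1000011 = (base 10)67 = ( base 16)43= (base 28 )2b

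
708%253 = 202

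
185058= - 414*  ( - 447)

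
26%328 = 26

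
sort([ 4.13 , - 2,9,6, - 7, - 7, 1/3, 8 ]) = [ - 7, - 7, - 2,1/3,  4.13, 6, 8 , 9]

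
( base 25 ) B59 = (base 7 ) 26302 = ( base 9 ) 10547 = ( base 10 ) 7009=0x1b61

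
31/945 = 31/945 = 0.03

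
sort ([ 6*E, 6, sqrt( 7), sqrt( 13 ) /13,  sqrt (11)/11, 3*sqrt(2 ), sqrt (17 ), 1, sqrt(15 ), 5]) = [sqrt( 13 )/13, sqrt( 11 ) /11, 1,  sqrt( 7 ), sqrt( 15 ), sqrt(17), 3* sqrt(2 ),5, 6, 6*E ] 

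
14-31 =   -  17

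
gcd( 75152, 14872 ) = 88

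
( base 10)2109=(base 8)4075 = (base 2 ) 100000111101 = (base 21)4G9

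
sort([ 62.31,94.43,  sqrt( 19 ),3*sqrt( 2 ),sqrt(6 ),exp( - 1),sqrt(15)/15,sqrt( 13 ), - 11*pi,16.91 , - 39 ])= [ -39,-11*pi,sqrt ( 15 )/15,exp( - 1), sqrt( 6),sqrt(13 ),3*sqrt(2),  sqrt(19),16.91, 62.31, 94.43]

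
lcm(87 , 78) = 2262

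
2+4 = 6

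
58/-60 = - 1  +  1/30 = -  0.97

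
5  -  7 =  - 2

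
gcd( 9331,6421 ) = 1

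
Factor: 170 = 2^1 *5^1*17^1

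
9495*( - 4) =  - 37980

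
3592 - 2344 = 1248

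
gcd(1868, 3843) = 1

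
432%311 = 121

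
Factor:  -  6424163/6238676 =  - 2^( - 2) * 113^1 * 139^1*409^1*1559669^(-1)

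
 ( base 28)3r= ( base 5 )421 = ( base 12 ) 93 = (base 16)6f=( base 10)111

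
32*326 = 10432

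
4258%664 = 274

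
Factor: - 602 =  - 2^1 * 7^1*43^1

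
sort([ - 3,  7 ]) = [ - 3 , 7]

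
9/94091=9/94091  =  0.00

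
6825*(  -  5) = - 34125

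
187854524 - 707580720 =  - 519726196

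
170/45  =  34/9 = 3.78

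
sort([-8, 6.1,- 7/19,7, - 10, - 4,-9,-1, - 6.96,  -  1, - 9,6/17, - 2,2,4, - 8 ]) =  [ - 10,-9,  -  9 , -8, - 8, - 6.96, - 4,-2, - 1,  -  1, - 7/19,6/17, 2,4,  6.1, 7 ] 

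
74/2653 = 74/2653 = 0.03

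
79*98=7742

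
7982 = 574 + 7408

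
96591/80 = 96591/80 = 1207.39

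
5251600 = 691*7600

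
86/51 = 1 + 35/51 = 1.69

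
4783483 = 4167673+615810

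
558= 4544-3986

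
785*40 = 31400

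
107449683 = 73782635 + 33667048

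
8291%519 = 506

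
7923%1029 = 720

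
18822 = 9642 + 9180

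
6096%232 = 64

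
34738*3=104214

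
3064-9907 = -6843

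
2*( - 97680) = -195360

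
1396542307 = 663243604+733298703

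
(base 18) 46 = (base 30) 2I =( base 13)60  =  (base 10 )78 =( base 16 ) 4E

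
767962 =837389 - 69427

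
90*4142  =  372780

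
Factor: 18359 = 11^1*1669^1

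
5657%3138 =2519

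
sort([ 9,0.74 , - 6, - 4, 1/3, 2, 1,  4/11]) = [ - 6, - 4, 1/3,4/11, 0.74 , 1 , 2, 9]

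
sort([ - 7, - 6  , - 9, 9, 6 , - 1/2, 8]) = [-9, - 7, - 6, - 1/2 , 6, 8, 9]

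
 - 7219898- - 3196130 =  - 4023768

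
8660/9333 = 8660/9333  =  0.93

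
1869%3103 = 1869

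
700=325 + 375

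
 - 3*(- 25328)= 75984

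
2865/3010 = 573/602  =  0.95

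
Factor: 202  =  2^1 * 101^1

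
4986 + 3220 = 8206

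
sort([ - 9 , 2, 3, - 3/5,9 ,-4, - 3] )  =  [  -  9, - 4, - 3,  -  3/5,2,3,9]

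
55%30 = 25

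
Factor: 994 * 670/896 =2^( - 5)*5^1*67^1*71^1=   23785/32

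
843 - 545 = 298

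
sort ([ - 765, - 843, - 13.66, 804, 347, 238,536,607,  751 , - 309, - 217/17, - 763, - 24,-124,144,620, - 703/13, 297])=[ - 843, - 765, -763, - 309 , - 124, - 703/13,  -  24, - 13.66, - 217/17, 144,238,297,347,536, 607,620, 751,  804]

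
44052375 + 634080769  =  678133144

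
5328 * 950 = 5061600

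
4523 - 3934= 589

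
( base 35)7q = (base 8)417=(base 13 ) 17B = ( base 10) 271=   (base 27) a1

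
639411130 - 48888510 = 590522620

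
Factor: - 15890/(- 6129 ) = 70/27 = 2^1 * 3^( - 3)*5^1*7^1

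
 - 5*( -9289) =46445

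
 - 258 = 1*( - 258 ) 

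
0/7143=0 = 0.00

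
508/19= 26+14/19  =  26.74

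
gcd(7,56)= 7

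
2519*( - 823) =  - 2073137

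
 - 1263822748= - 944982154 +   -  318840594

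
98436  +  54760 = 153196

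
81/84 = 27/28 = 0.96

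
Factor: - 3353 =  - 7^1*479^1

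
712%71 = 2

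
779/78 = 9 + 77/78 = 9.99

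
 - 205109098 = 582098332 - 787207430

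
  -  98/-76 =49/38= 1.29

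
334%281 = 53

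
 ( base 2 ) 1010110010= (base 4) 22302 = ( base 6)3110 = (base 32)LI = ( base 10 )690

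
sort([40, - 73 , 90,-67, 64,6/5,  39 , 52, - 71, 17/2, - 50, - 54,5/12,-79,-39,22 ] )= [ - 79, - 73,-71,-67, - 54, - 50 , - 39, 5/12 , 6/5,17/2, 22  ,  39,40 , 52,64, 90]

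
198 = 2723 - 2525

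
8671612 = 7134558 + 1537054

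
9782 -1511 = 8271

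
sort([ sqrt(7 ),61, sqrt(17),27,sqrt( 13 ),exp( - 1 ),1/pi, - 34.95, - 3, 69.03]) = [ - 34.95, - 3,1/pi,exp ( - 1),sqrt(7),sqrt( 13 ), sqrt(17), 27, 61,69.03]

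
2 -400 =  - 398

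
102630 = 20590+82040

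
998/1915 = 998/1915= 0.52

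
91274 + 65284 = 156558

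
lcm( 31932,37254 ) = 223524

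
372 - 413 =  - 41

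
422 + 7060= 7482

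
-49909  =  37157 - 87066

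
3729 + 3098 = 6827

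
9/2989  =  9/2989= 0.00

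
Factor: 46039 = 7^1*6577^1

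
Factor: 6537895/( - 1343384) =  -2^(-3 )*5^1*7^( - 1 )*13^1*23^( - 1)*149^(- 1)*14369^1 = - 933985/191912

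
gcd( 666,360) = 18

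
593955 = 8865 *67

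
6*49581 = 297486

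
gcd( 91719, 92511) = 9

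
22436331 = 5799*3869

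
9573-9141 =432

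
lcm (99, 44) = 396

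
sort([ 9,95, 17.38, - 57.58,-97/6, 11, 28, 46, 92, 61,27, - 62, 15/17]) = [ - 62, - 57.58, - 97/6,15/17,  9,11, 17.38, 27,28,46, 61 , 92, 95] 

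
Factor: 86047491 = 3^1*2543^1 * 11279^1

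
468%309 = 159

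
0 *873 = 0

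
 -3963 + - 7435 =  - 11398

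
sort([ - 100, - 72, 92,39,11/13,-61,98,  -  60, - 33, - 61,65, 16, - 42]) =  [ -100 , - 72, - 61, - 61, - 60 ,-42, - 33,11/13, 16,39, 65,92,98]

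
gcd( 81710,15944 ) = 2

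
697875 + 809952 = 1507827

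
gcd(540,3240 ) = 540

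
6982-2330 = 4652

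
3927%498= 441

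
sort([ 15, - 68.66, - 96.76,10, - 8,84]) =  [ - 96.76 , - 68.66, - 8, 10,15, 84]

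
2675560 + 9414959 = 12090519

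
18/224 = 9/112 = 0.08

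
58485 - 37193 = 21292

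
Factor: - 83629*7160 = - 2^3*5^1*7^1 * 13^1*179^1*919^1 = - 598783640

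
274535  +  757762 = 1032297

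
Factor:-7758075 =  - 3^1*5^2* 13^1*73^1*109^1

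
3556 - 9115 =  - 5559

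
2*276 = 552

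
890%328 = 234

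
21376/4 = 5344 = 5344.00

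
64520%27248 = 10024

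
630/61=10 +20/61=10.33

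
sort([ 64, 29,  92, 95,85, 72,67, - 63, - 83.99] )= [ - 83.99, - 63,29, 64,67, 72,85, 92,95 ] 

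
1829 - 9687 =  -7858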